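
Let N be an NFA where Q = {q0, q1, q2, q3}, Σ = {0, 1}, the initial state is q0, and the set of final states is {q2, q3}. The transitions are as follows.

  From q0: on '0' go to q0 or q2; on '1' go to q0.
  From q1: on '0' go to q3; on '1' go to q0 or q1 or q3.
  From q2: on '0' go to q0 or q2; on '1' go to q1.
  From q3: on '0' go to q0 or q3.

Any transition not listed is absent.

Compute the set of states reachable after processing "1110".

{q0, q2}

Start in {q0}.
Read '1': q0→{q0}; now {q0}.
Read '1': q0→{q0}; now {q0}.
Read '1': q0→{q0}; now {q0}.
Read '0': q0→{q0, q2}; now {q0, q2}.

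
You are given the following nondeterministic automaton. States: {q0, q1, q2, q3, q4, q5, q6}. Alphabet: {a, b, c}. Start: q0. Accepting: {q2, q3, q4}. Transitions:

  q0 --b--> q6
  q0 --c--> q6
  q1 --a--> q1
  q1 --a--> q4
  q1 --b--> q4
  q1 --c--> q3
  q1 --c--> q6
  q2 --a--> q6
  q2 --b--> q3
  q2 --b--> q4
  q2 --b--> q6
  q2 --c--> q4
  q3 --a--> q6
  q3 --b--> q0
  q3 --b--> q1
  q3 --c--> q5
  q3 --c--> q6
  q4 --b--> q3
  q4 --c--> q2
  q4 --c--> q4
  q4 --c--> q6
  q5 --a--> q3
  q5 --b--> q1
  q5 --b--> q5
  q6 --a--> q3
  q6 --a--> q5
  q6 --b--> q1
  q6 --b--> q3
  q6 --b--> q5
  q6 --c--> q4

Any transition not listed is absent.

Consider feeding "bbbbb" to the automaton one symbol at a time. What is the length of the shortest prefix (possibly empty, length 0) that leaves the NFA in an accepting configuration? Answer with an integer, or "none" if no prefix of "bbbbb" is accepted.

2

Start in {q0}.
Read 'b': q0→{q6}; now {q6}.
Read 'b': q6→{q1, q3, q5}; now {q1, q3, q5}.
None of the earlier sets intersect F, but {q1, q3, q5} does.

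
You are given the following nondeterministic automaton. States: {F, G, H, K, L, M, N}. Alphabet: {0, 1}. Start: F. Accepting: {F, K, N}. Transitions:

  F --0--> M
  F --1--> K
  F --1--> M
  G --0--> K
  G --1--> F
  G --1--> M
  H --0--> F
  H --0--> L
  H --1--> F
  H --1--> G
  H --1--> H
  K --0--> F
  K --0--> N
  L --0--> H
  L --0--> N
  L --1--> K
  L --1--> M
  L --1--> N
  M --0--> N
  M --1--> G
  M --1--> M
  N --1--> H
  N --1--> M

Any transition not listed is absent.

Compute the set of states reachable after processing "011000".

{M}

Start in {F}.
Read '0': {F} → {M}.
Read '1': {M} → {G, M}.
Read '1': {G, M} → {F, G, M}.
Read '0': {F, G, M} → {K, M, N}.
Read '0': {K, M, N} → {F, N}.
Read '0': {F, N} → {M}.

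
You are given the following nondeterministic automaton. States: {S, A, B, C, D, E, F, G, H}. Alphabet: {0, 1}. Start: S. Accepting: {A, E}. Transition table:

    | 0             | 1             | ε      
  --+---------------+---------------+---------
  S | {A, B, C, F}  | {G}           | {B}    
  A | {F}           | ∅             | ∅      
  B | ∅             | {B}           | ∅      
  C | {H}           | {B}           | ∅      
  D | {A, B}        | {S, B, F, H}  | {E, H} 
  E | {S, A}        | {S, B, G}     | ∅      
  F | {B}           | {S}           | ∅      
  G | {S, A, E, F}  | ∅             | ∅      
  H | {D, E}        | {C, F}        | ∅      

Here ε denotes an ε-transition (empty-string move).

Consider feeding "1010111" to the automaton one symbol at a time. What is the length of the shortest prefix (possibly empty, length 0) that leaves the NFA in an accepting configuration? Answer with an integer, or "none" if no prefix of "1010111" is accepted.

2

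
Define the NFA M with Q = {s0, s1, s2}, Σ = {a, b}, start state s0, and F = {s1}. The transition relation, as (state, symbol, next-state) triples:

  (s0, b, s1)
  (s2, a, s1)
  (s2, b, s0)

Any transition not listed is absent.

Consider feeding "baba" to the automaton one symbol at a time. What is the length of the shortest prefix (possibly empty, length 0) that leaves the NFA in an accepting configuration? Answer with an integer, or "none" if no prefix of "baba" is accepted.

1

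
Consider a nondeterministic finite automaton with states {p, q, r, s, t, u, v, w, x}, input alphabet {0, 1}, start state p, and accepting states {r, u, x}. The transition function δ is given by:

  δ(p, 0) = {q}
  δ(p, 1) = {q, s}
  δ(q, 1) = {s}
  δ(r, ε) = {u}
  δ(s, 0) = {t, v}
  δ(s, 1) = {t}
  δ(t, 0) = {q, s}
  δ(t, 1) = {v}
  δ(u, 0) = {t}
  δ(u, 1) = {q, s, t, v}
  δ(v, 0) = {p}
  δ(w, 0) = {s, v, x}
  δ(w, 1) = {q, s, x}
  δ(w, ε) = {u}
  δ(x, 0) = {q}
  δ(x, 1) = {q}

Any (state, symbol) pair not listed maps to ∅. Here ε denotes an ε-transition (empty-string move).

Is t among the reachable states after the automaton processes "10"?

Yes

Start in {p}.
Read '1': {p} → {q, s}.
Read '0': {q, s} → {t, v}.
State t is in {t, v}.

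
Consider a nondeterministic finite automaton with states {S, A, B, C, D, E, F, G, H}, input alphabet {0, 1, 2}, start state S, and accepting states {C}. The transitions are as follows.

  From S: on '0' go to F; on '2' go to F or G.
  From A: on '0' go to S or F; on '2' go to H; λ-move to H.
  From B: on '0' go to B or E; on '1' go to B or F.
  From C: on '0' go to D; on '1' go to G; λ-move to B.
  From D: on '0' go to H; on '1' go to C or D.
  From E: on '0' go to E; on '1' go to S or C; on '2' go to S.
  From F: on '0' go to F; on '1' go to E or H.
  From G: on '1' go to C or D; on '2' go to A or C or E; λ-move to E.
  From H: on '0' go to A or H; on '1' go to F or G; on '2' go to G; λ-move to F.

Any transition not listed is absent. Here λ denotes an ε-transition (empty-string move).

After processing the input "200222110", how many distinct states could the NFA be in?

6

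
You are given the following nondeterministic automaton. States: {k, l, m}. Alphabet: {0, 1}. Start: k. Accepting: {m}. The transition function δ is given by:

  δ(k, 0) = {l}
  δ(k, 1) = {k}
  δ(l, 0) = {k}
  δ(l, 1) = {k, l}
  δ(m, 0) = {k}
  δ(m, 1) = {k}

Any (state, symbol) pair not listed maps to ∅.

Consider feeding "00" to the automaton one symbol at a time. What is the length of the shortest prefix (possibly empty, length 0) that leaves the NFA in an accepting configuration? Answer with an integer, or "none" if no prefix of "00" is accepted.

Start in {k}.
Read '0': k→{l}; now {l}.
Read '0': l→{k}; now {k}.
No reachable set along the way intersects F.

none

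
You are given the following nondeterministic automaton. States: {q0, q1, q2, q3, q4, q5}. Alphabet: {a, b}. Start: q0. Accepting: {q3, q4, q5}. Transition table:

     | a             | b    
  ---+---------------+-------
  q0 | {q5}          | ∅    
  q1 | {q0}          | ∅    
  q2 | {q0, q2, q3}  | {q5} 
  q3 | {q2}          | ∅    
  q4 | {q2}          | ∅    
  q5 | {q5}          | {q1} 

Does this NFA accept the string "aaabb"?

No

Start in {q0}.
Read 'a': {q0} → {q5}.
Read 'a': {q5} → {q5}.
Read 'a': {q5} → {q5}.
Read 'b': {q5} → {q1}.
Read 'b': {q1} → ∅.
The final set ∅ contains no accepting state.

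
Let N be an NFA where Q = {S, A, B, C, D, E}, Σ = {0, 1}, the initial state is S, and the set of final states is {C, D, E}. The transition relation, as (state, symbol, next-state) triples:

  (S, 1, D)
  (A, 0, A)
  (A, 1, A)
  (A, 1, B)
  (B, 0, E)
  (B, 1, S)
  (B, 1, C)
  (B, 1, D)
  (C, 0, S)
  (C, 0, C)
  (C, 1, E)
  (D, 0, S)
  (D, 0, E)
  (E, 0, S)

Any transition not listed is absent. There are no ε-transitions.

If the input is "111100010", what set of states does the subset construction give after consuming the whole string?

∅

Start in {S}.
Read '1': {S} → {D}.
Read '1': {D} → ∅.
The set is empty and remains empty for the remaining 7 symbols.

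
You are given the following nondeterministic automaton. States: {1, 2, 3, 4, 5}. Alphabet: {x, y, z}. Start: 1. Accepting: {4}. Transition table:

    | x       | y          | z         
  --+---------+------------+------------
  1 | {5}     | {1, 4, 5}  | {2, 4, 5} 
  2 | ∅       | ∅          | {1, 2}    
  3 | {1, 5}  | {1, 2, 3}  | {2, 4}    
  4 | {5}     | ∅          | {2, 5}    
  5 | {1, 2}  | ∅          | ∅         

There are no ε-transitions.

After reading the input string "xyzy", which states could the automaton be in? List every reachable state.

Start in {1}.
Read 'x': 1→{5}; now {5}.
Read 'y': 5→∅; now ∅.
The set is empty and remains empty for the remaining 2 symbols.

∅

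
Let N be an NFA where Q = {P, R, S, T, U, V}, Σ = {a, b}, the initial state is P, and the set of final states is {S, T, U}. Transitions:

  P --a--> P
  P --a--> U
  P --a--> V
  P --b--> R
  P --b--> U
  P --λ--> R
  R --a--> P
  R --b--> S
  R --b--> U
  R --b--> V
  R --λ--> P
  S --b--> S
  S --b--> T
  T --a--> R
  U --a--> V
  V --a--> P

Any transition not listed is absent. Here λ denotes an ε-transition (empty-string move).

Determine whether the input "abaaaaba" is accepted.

Start: ε-closure({P}) = {P, R}.
Read 'a': {P, R} → {P, R, U, V}.
Read 'b': {P, R, U, V} → {P, R, S, U, V}.
Read 'a': {P, R, S, U, V} → {P, R, U, V}.
Read 'a': {P, R, U, V} → {P, R, U, V}.
Read 'a': {P, R, U, V} → {P, R, U, V}.
Read 'a': {P, R, U, V} → {P, R, U, V}.
Read 'b': {P, R, U, V} → {P, R, S, U, V}.
Read 'a': {P, R, S, U, V} → {P, R, U, V}.
The final set {P, R, U, V} contains the accepting state U.

Yes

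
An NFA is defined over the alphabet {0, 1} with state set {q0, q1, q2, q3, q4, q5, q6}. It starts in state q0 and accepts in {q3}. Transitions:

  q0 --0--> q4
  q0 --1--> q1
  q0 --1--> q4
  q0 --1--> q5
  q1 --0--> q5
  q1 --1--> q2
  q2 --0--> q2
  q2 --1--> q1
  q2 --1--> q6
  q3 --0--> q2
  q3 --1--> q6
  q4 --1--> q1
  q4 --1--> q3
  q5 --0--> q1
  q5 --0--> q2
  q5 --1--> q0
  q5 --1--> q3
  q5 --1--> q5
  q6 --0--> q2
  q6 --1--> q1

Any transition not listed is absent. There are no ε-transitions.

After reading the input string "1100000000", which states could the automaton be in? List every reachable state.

{q1, q2, q5}

Start in {q0}.
Read '1': q0→{q1, q4, q5}; now {q1, q4, q5}.
Read '1': q1→{q2}, q4→{q1, q3}, q5→{q0, q3, q5}; now {q0, q1, q2, q3, q5}.
Read '0': q0→{q4}, q1→{q5}, q2→{q2}, q3→{q2}, q5→{q1, q2}; now {q1, q2, q4, q5}.
Read '0': q1→{q5}, q2→{q2}, q4→∅, q5→{q1, q2}; now {q1, q2, q5}.
Read '0': q1→{q5}, q2→{q2}, q5→{q1, q2}; now {q1, q2, q5}.
Read '0': q1→{q5}, q2→{q2}, q5→{q1, q2}; now {q1, q2, q5}.
Read '0': q1→{q5}, q2→{q2}, q5→{q1, q2}; now {q1, q2, q5}.
Read '0': q1→{q5}, q2→{q2}, q5→{q1, q2}; now {q1, q2, q5}.
Read '0': q1→{q5}, q2→{q2}, q5→{q1, q2}; now {q1, q2, q5}.
Read '0': q1→{q5}, q2→{q2}, q5→{q1, q2}; now {q1, q2, q5}.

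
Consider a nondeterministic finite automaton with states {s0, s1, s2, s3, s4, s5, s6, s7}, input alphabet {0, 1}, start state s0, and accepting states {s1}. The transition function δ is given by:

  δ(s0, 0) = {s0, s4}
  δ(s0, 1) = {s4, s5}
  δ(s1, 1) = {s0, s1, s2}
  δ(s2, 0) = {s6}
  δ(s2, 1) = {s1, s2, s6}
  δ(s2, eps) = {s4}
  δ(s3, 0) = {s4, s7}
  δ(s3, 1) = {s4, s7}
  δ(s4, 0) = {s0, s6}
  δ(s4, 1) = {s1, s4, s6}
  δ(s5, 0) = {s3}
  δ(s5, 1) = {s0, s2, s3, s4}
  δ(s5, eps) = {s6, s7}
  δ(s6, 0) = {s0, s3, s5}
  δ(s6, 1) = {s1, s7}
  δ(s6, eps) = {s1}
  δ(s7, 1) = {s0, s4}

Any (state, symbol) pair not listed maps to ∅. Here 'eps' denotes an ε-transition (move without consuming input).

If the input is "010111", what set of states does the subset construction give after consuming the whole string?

Start in {s0}.
Read '0': {s0} → {s0, s4}.
Read '1': {s0, s4} → {s1, s4, s5, s6, s7}.
Read '0': {s1, s4, s5, s6, s7} → {s0, s1, s3, s5, s6, s7}.
Read '1': {s0, s1, s3, s5, s6, s7} → {s0, s1, s2, s3, s4, s5, s6, s7}.
Read '1': {s0, s1, s2, s3, s4, s5, s6, s7} → {s0, s1, s2, s3, s4, s5, s6, s7}.
Read '1': {s0, s1, s2, s3, s4, s5, s6, s7} → {s0, s1, s2, s3, s4, s5, s6, s7}.

{s0, s1, s2, s3, s4, s5, s6, s7}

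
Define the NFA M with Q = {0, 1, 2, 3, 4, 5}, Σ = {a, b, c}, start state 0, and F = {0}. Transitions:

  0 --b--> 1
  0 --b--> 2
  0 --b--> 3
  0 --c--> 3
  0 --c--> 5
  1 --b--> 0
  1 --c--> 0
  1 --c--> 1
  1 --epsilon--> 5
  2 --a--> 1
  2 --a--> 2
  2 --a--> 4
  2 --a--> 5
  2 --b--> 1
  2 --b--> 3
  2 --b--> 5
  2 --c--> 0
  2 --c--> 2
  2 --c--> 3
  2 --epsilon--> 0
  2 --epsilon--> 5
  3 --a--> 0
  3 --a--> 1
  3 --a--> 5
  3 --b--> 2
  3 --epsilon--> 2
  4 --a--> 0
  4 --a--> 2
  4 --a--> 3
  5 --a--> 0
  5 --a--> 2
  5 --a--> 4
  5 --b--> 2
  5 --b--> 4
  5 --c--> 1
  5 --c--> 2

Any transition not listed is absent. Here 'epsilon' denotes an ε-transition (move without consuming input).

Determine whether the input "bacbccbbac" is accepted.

Yes

Start in {0}.
Read 'b': 0→{1, 2, 3}; union {1, 2, 3}; ε-closure = {0, 1, 2, 3, 5}.
Read 'a': 0→∅, 1→∅, 2→{1, 2, 4, 5}, 3→{0, 1, 5}, 5→{0, 2, 4}; now {0, 1, 2, 4, 5}.
Read 'c': 0→{3, 5}, 1→{0, 1}, 2→{0, 2, 3}, 4→∅, 5→{1, 2}; now {0, 1, 2, 3, 5}.
Read 'b': 0→{1, 2, 3}, 1→{0}, 2→{1, 3, 5}, 3→{2}, 5→{2, 4}; now {0, 1, 2, 3, 4, 5}.
Read 'c': 0→{3, 5}, 1→{0, 1}, 2→{0, 2, 3}, 3→∅, 4→∅, 5→{1, 2}; now {0, 1, 2, 3, 5}.
Read 'c': 0→{3, 5}, 1→{0, 1}, 2→{0, 2, 3}, 3→∅, 5→{1, 2}; now {0, 1, 2, 3, 5}.
Read 'b': 0→{1, 2, 3}, 1→{0}, 2→{1, 3, 5}, 3→{2}, 5→{2, 4}; now {0, 1, 2, 3, 4, 5}.
Read 'b': 0→{1, 2, 3}, 1→{0}, 2→{1, 3, 5}, 3→{2}, 4→∅, 5→{2, 4}; now {0, 1, 2, 3, 4, 5}.
Read 'a': 0→∅, 1→∅, 2→{1, 2, 4, 5}, 3→{0, 1, 5}, 4→{0, 2, 3}, 5→{0, 2, 4}; now {0, 1, 2, 3, 4, 5}.
Read 'c': 0→{3, 5}, 1→{0, 1}, 2→{0, 2, 3}, 3→∅, 4→∅, 5→{1, 2}; now {0, 1, 2, 3, 5}.
The final set {0, 1, 2, 3, 5} contains the accepting state 0.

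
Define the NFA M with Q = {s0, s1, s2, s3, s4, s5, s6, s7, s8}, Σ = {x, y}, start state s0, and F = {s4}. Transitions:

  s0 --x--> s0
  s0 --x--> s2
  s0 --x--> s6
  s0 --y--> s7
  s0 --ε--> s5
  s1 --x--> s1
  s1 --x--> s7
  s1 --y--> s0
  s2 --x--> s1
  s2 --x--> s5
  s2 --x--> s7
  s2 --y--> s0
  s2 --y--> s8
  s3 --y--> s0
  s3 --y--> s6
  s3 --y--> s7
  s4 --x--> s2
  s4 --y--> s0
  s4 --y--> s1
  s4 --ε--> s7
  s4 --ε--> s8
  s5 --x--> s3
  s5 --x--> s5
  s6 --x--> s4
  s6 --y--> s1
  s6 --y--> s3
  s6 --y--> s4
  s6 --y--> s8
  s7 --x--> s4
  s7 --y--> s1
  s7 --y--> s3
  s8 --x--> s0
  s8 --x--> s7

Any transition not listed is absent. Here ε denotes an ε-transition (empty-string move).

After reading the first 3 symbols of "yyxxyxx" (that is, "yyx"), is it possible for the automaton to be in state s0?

No

Start: ε-closure({s0}) = {s0, s5}.
Read 'y': s0→{s7}, s5→∅; now {s7}.
Read 'y': s7→{s1, s3}; now {s1, s3}.
Read 'x': s1→{s1, s7}, s3→∅; now {s1, s7}.
State s0 is not in {s1, s7}.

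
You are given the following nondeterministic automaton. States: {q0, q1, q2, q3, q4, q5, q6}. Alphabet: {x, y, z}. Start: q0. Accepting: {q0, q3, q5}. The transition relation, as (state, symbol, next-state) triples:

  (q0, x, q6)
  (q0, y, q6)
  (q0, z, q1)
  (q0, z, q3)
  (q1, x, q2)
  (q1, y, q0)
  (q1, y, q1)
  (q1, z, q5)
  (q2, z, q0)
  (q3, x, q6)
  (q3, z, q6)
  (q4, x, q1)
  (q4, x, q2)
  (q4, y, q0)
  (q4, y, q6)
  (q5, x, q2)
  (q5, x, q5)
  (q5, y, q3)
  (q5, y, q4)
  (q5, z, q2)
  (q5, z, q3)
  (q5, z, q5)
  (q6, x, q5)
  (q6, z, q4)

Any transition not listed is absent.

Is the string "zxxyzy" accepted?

No

Start in {q0}.
Read 'z': q0→{q1, q3}; now {q1, q3}.
Read 'x': q1→{q2}, q3→{q6}; now {q2, q6}.
Read 'x': q2→∅, q6→{q5}; now {q5}.
Read 'y': q5→{q3, q4}; now {q3, q4}.
Read 'z': q3→{q6}, q4→∅; now {q6}.
Read 'y': q6→∅; now ∅.
The final set ∅ contains no accepting state.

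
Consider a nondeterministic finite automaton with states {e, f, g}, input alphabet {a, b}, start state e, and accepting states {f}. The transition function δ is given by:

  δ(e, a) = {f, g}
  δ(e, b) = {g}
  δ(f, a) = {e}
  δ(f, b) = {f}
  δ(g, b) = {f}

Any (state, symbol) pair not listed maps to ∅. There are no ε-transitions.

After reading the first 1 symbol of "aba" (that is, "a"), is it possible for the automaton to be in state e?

No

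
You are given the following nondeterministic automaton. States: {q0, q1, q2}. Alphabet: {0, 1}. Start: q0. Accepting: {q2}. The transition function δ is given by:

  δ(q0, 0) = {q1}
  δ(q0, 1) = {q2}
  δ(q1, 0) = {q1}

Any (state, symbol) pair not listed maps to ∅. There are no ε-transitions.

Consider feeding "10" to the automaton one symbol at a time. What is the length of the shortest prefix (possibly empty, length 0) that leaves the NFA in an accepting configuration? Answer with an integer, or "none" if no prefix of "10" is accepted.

1

Start in {q0}.
Read '1': q0→{q2}; now {q2}.
None of the earlier sets intersect F, but {q2} does.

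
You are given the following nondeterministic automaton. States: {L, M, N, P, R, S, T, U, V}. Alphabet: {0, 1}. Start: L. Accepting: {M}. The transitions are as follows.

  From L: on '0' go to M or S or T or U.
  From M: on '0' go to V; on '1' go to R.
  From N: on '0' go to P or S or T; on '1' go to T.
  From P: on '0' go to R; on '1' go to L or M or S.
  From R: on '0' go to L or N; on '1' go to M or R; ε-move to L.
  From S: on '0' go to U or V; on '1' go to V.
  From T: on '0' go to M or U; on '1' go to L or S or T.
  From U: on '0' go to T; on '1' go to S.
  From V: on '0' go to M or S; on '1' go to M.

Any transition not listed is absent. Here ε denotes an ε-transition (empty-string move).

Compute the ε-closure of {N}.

Begin with {N}.
No ε-moves leave this set, so the closure equals the set itself.

{N}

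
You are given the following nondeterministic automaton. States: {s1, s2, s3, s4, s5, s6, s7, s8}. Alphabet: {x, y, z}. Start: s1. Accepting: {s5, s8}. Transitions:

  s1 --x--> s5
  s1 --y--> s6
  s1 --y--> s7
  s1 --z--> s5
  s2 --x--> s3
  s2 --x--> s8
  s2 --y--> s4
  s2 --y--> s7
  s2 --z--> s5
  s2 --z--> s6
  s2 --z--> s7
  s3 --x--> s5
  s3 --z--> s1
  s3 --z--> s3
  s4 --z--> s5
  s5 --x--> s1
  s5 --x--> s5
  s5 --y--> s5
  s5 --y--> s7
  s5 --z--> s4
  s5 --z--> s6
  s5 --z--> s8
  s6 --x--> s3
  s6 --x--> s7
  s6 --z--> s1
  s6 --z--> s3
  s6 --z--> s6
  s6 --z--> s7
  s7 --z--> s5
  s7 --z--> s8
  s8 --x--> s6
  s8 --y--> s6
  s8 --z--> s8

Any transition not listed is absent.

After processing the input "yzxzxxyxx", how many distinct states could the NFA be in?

Start in {s1}.
Read 'y': s1→{s6, s7}; now {s6, s7}.
Read 'z': s6→{s1, s3, s6, s7}, s7→{s5, s8}; now {s1, s3, s5, s6, s7, s8}.
Read 'x': s1→{s5}, s3→{s5}, s5→{s1, s5}, s6→{s3, s7}, s7→∅, s8→{s6}; now {s1, s3, s5, s6, s7}.
Read 'z': s1→{s5}, s3→{s1, s3}, s5→{s4, s6, s8}, s6→{s1, s3, s6, s7}, s7→{s5, s8}; now {s1, s3, s4, s5, s6, s7, s8}.
Read 'x': s1→{s5}, s3→{s5}, s4→∅, s5→{s1, s5}, s6→{s3, s7}, s7→∅, s8→{s6}; now {s1, s3, s5, s6, s7}.
Read 'x': s1→{s5}, s3→{s5}, s5→{s1, s5}, s6→{s3, s7}, s7→∅; now {s1, s3, s5, s7}.
Read 'y': s1→{s6, s7}, s3→∅, s5→{s5, s7}, s7→∅; now {s5, s6, s7}.
Read 'x': s5→{s1, s5}, s6→{s3, s7}, s7→∅; now {s1, s3, s5, s7}.
Read 'x': s1→{s5}, s3→{s5}, s5→{s1, s5}, s7→∅; now {s1, s5}.
That set has 2 states.

2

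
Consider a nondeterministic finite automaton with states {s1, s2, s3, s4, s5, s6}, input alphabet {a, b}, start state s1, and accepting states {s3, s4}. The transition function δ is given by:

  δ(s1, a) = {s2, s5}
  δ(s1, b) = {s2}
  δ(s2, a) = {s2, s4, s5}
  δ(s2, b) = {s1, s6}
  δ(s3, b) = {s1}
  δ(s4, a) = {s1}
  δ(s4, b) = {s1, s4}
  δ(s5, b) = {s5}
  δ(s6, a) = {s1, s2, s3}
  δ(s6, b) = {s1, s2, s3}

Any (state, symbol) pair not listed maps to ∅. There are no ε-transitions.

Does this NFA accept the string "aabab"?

Start in {s1}.
Read 'a': {s1} → {s2, s5}.
Read 'a': {s2, s5} → {s2, s4, s5}.
Read 'b': {s2, s4, s5} → {s1, s4, s5, s6}.
Read 'a': {s1, s4, s5, s6} → {s1, s2, s3, s5}.
Read 'b': {s1, s2, s3, s5} → {s1, s2, s5, s6}.
The final set {s1, s2, s5, s6} contains no accepting state.

No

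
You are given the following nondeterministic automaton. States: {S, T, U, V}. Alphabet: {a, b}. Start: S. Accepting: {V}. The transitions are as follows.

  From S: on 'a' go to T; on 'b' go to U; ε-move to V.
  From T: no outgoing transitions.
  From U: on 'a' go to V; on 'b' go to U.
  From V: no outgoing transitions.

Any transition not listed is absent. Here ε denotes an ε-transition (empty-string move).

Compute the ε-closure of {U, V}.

{U, V}

Begin with {U, V}.
No ε-moves leave this set, so the closure equals the set itself.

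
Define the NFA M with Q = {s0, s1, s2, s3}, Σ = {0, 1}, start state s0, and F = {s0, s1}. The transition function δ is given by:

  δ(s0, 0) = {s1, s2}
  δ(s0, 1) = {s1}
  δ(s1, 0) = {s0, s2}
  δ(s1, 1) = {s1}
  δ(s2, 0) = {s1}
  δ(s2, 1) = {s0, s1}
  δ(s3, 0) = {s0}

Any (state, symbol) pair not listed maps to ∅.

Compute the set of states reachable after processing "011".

Start in {s0}.
Read '0': {s0} → {s1, s2}.
Read '1': {s1, s2} → {s0, s1}.
Read '1': {s0, s1} → {s1}.

{s1}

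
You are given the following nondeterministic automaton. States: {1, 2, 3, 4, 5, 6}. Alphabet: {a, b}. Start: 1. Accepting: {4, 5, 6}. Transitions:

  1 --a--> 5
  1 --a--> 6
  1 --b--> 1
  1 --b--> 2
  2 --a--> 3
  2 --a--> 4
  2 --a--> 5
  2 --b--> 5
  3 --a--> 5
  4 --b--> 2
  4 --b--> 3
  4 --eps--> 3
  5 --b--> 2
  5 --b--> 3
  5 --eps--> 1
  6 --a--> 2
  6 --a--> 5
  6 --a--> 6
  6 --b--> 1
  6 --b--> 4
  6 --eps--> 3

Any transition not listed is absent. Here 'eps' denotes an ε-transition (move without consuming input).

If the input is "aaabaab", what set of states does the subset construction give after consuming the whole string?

Start in {1}.
Read 'a': 1→{5, 6}; union {5, 6}; ε-closure = {1, 3, 5, 6}.
Read 'a': 1→{5, 6}, 3→{5}, 5→∅, 6→{2, 5, 6}; union {2, 5, 6}; ε-closure = {1, 2, 3, 5, 6}.
Read 'a': 1→{5, 6}, 2→{3, 4, 5}, 3→{5}, 5→∅, 6→{2, 5, 6}; union {2, 3, 4, 5, 6}; ε-closure = {1, 2, 3, 4, 5, 6}.
Read 'b': 1→{1, 2}, 2→{5}, 3→∅, 4→{2, 3}, 5→{2, 3}, 6→{1, 4}; now {1, 2, 3, 4, 5}.
Read 'a': 1→{5, 6}, 2→{3, 4, 5}, 3→{5}, 4→∅, 5→∅; union {3, 4, 5, 6}; ε-closure = {1, 3, 4, 5, 6}.
Read 'a': 1→{5, 6}, 3→{5}, 4→∅, 5→∅, 6→{2, 5, 6}; union {2, 5, 6}; ε-closure = {1, 2, 3, 5, 6}.
Read 'b': 1→{1, 2}, 2→{5}, 3→∅, 5→{2, 3}, 6→{1, 4}; now {1, 2, 3, 4, 5}.

{1, 2, 3, 4, 5}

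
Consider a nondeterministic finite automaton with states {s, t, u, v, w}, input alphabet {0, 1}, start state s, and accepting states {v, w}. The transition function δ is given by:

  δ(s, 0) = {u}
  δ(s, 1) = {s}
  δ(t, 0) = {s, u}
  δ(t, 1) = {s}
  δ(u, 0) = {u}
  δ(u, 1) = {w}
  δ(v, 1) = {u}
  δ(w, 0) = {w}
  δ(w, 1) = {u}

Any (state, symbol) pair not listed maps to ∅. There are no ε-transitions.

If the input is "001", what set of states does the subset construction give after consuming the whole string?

{w}

Start in {s}.
Read '0': {s} → {u}.
Read '0': {u} → {u}.
Read '1': {u} → {w}.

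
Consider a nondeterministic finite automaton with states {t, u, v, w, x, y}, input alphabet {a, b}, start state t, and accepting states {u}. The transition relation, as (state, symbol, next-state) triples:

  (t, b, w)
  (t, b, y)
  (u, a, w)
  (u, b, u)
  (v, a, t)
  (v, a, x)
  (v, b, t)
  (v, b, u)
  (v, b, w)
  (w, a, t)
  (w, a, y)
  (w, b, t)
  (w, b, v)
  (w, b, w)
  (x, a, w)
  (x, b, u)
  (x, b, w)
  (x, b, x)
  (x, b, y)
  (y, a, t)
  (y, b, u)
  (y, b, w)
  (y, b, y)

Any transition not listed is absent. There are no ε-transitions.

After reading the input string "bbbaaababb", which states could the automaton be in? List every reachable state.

{t, u, v, w, y}

Start in {t}.
Read 'b': t→{w, y}; now {w, y}.
Read 'b': w→{t, v, w}, y→{u, w, y}; now {t, u, v, w, y}.
Read 'b': t→{w, y}, u→{u}, v→{t, u, w}, w→{t, v, w}, y→{u, w, y}; now {t, u, v, w, y}.
Read 'a': t→∅, u→{w}, v→{t, x}, w→{t, y}, y→{t}; now {t, w, x, y}.
Read 'a': t→∅, w→{t, y}, x→{w}, y→{t}; now {t, w, y}.
Read 'a': t→∅, w→{t, y}, y→{t}; now {t, y}.
Read 'b': t→{w, y}, y→{u, w, y}; now {u, w, y}.
Read 'a': u→{w}, w→{t, y}, y→{t}; now {t, w, y}.
Read 'b': t→{w, y}, w→{t, v, w}, y→{u, w, y}; now {t, u, v, w, y}.
Read 'b': t→{w, y}, u→{u}, v→{t, u, w}, w→{t, v, w}, y→{u, w, y}; now {t, u, v, w, y}.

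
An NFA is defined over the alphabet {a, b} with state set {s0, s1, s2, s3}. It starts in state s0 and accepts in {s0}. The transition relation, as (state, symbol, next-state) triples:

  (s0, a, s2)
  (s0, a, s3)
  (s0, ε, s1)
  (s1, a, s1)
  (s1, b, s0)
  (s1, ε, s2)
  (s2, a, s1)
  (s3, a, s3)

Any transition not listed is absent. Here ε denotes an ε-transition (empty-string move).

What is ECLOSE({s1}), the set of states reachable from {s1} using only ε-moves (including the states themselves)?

{s1, s2}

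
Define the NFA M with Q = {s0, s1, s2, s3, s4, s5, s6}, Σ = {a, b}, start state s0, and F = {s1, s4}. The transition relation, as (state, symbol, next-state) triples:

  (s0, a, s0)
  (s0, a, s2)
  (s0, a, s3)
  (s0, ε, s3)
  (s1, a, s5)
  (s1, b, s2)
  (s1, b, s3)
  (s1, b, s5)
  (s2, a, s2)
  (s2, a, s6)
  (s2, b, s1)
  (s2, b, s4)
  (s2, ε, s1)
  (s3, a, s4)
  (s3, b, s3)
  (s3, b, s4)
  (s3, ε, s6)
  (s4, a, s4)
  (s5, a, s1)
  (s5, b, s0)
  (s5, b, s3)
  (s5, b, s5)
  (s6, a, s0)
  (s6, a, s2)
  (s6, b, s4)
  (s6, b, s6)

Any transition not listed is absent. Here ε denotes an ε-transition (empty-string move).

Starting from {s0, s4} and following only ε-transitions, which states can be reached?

Begin with {s0, s4}.
ε-move s0 → s3; add s3.
ε-move s3 → s6; add s6.

{s0, s3, s4, s6}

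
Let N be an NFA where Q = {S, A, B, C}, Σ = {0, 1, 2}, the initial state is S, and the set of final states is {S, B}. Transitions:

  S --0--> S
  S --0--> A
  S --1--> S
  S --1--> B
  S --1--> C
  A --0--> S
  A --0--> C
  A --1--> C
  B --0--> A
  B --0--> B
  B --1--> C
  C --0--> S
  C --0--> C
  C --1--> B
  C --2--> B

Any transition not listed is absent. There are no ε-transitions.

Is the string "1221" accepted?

Start in {S}.
Read '1': {S} → {S, B, C}.
Read '2': {S, B, C} → {B}.
Read '2': {B} → ∅.
The set is empty and remains empty for the remaining 1 symbol.
The final set ∅ contains no accepting state.

No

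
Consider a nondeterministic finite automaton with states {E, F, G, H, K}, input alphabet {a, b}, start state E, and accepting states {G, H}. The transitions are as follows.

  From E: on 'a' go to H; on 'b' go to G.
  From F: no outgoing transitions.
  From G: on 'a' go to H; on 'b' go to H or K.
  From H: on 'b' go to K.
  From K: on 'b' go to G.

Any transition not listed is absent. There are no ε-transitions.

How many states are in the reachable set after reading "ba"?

Start in {E}.
Read 'b': E→{G}; now {G}.
Read 'a': G→{H}; now {H}.
That set has 1 state.

1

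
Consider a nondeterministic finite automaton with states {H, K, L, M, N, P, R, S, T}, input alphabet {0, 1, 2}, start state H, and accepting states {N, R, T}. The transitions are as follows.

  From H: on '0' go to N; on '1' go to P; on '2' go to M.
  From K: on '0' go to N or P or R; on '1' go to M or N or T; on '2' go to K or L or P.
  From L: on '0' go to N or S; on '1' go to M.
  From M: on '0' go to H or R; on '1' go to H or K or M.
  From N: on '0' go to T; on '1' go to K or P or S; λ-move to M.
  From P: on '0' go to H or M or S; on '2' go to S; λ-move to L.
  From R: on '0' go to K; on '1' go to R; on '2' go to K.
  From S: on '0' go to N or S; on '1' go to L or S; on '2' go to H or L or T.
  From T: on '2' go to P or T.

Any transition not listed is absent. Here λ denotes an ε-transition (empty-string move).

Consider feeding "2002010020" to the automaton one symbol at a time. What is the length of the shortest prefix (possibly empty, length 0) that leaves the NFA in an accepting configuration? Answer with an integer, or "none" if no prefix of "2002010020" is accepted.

2

Start in {H}.
Read '2': H→{M}; now {M}.
Read '0': M→{H, R}; now {H, R}.
None of the earlier sets intersect F, but {H, R} does.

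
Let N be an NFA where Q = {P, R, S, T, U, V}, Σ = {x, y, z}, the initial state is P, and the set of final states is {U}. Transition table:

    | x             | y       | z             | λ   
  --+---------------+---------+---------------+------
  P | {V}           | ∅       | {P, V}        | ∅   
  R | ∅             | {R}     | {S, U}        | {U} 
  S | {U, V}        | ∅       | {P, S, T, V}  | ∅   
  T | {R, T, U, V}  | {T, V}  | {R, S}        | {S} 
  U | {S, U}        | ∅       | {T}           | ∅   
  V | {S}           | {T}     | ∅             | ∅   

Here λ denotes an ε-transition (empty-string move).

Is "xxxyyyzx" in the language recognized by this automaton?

Yes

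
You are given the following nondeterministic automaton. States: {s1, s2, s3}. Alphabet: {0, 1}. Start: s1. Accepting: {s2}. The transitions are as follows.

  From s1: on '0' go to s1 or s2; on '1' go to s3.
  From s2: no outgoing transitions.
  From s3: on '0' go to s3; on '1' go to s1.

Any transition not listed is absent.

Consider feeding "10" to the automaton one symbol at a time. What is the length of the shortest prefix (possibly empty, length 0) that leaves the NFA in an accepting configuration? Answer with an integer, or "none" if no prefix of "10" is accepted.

none

Start in {s1}.
Read '1': s1→{s3}; now {s3}.
Read '0': s3→{s3}; now {s3}.
No reachable set along the way intersects F.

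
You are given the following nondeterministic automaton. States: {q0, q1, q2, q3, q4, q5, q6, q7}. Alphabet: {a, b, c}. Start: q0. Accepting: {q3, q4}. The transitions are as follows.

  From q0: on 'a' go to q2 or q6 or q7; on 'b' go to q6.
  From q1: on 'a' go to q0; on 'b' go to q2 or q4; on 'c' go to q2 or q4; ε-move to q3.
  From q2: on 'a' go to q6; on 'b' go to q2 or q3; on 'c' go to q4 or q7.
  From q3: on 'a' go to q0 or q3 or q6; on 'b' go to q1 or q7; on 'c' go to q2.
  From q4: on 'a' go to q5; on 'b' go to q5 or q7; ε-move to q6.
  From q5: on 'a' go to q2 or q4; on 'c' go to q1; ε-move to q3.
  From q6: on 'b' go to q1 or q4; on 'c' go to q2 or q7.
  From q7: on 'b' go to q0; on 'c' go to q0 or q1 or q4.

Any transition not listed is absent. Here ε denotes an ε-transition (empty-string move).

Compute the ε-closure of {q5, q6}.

{q3, q5, q6}

Begin with {q5, q6}.
ε-move q5 → q3; add q3.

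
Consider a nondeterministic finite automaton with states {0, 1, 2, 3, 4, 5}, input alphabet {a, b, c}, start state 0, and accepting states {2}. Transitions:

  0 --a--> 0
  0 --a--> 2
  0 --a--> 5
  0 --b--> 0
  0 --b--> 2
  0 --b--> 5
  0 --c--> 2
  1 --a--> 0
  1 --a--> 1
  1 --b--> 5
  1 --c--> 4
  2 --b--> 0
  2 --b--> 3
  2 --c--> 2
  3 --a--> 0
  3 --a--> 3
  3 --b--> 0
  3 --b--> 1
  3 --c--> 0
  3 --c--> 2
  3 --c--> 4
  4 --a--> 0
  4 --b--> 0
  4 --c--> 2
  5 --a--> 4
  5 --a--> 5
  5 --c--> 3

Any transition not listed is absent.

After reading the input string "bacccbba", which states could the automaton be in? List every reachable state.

{0, 1, 2, 4, 5}

Start in {0}.
Read 'b': 0→{0, 2, 5}; now {0, 2, 5}.
Read 'a': 0→{0, 2, 5}, 2→∅, 5→{4, 5}; now {0, 2, 4, 5}.
Read 'c': 0→{2}, 2→{2}, 4→{2}, 5→{3}; now {2, 3}.
Read 'c': 2→{2}, 3→{0, 2, 4}; now {0, 2, 4}.
Read 'c': 0→{2}, 2→{2}, 4→{2}; now {2}.
Read 'b': 2→{0, 3}; now {0, 3}.
Read 'b': 0→{0, 2, 5}, 3→{0, 1}; now {0, 1, 2, 5}.
Read 'a': 0→{0, 2, 5}, 1→{0, 1}, 2→∅, 5→{4, 5}; now {0, 1, 2, 4, 5}.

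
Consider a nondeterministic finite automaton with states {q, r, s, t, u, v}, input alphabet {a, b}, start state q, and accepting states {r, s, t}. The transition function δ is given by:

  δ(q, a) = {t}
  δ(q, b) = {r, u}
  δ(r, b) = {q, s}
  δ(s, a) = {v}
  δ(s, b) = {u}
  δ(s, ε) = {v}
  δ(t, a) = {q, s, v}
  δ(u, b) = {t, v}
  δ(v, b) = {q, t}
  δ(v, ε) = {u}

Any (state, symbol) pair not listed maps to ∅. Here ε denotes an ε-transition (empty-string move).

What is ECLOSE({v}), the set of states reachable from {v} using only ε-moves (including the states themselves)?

Begin with {v}.
ε-move v → u; add u.

{u, v}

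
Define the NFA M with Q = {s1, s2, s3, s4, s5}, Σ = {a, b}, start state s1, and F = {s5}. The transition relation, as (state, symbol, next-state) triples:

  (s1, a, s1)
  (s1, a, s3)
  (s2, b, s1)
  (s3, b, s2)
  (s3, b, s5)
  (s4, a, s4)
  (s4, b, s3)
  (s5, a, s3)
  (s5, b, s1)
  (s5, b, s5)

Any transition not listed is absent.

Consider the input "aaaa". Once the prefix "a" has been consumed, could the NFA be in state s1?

Yes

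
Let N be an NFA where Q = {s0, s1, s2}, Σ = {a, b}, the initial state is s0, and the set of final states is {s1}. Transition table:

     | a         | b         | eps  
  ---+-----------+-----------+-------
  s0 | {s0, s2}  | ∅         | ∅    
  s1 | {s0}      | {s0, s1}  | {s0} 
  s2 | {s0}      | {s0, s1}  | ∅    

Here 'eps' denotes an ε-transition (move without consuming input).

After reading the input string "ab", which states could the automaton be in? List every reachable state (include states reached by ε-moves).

Start in {s0}.
Read 'a': s0→{s0, s2}; now {s0, s2}.
Read 'b': s0→∅, s2→{s0, s1}; now {s0, s1}.

{s0, s1}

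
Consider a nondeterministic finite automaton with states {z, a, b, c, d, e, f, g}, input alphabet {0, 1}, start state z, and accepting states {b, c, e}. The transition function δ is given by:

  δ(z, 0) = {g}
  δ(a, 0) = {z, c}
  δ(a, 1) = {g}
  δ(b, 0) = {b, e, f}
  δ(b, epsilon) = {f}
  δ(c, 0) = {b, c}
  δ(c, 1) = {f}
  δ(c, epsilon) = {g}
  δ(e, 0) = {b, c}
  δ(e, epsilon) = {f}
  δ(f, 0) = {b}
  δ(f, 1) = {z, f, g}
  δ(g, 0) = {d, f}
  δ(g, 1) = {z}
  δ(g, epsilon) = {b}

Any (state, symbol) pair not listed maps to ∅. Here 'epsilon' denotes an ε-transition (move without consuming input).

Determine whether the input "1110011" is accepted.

Start in {z}.
Read '1': {z} → ∅.
The set is empty and remains empty for the remaining 6 symbols.
The final set ∅ contains no accepting state.

No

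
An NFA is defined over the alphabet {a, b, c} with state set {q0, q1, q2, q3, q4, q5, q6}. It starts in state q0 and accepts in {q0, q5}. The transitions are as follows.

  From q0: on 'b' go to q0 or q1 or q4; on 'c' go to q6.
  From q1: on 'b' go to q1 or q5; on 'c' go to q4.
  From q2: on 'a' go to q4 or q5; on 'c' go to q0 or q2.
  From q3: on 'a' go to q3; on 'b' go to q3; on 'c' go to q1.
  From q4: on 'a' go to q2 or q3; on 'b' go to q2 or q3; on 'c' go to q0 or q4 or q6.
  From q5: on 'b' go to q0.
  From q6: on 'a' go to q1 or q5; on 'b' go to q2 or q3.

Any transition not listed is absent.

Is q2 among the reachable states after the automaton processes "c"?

No

Start in {q0}.
Read 'c': q0→{q6}; now {q6}.
State q2 is not in {q6}.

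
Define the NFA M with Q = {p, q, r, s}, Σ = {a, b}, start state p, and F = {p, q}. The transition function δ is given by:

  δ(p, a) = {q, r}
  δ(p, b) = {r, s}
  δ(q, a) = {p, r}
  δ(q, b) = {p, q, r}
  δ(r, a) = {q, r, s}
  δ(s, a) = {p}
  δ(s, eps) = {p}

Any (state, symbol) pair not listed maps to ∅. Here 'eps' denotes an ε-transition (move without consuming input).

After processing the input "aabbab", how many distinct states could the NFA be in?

Start in {p}.
Read 'a': {p} → {q, r}.
Read 'a': {q, r} → {p, q, r, s}.
Read 'b': {p, q, r, s} → {p, q, r, s}.
Read 'b': {p, q, r, s} → {p, q, r, s}.
Read 'a': {p, q, r, s} → {p, q, r, s}.
Read 'b': {p, q, r, s} → {p, q, r, s}.
That set has 4 states.

4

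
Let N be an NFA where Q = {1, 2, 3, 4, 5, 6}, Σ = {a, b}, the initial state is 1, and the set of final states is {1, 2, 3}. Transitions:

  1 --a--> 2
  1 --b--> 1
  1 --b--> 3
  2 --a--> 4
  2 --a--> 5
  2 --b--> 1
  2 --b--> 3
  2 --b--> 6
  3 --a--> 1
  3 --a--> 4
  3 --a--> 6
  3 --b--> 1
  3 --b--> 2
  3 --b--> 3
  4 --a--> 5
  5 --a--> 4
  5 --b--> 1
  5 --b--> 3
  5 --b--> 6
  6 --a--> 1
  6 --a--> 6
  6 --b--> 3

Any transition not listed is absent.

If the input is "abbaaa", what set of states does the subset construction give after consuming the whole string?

Start in {1}.
Read 'a': 1→{2}; now {2}.
Read 'b': 2→{1, 3, 6}; now {1, 3, 6}.
Read 'b': 1→{1, 3}, 3→{1, 2, 3}, 6→{3}; now {1, 2, 3}.
Read 'a': 1→{2}, 2→{4, 5}, 3→{1, 4, 6}; now {1, 2, 4, 5, 6}.
Read 'a': 1→{2}, 2→{4, 5}, 4→{5}, 5→{4}, 6→{1, 6}; now {1, 2, 4, 5, 6}.
Read 'a': 1→{2}, 2→{4, 5}, 4→{5}, 5→{4}, 6→{1, 6}; now {1, 2, 4, 5, 6}.

{1, 2, 4, 5, 6}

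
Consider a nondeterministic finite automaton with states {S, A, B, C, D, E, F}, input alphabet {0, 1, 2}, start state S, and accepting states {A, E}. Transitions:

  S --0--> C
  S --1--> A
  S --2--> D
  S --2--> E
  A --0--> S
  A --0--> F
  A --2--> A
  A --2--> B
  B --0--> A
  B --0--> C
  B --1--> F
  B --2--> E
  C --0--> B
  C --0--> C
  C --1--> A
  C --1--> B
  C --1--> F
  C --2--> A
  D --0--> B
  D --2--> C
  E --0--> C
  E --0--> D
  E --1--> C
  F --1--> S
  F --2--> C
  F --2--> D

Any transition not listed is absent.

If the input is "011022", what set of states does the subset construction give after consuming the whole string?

{A, B}

Start in {S}.
Read '0': {S} → {C}.
Read '1': {C} → {A, B, F}.
Read '1': {A, B, F} → {S, F}.
Read '0': {S, F} → {C}.
Read '2': {C} → {A}.
Read '2': {A} → {A, B}.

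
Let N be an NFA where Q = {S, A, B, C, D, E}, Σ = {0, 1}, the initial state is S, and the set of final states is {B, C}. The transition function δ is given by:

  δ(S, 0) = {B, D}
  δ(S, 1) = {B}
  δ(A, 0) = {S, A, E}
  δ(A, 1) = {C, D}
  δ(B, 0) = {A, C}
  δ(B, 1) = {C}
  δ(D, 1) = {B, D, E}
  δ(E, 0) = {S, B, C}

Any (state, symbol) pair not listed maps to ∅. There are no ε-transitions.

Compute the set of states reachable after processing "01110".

{S, A, B, C}

Start in {S}.
Read '0': S→{B, D}; now {B, D}.
Read '1': B→{C}, D→{B, D, E}; now {B, C, D, E}.
Read '1': B→{C}, C→∅, D→{B, D, E}, E→∅; now {B, C, D, E}.
Read '1': B→{C}, C→∅, D→{B, D, E}, E→∅; now {B, C, D, E}.
Read '0': B→{A, C}, C→∅, D→∅, E→{S, B, C}; now {S, A, B, C}.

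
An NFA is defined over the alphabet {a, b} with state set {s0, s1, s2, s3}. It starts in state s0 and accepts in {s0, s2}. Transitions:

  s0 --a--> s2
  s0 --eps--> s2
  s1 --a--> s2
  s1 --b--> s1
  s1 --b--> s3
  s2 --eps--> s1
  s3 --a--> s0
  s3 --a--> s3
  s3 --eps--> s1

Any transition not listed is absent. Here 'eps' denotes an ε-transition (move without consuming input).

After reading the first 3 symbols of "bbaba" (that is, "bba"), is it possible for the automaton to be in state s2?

Yes

Start: ε-closure({s0}) = {s0, s1, s2}.
Read 'b': s0→∅, s1→{s1, s3}, s2→∅; now {s1, s3}.
Read 'b': s1→{s1, s3}, s3→∅; now {s1, s3}.
Read 'a': s1→{s2}, s3→{s0, s3}; union {s0, s2, s3}; ε-closure = {s0, s1, s2, s3}.
State s2 is in {s0, s1, s2, s3}.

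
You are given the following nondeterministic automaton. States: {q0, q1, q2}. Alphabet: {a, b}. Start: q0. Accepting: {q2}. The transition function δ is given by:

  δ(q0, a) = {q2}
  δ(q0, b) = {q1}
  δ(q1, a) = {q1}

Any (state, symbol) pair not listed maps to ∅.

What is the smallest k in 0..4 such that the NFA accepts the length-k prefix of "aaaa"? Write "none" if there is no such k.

1

Start in {q0}.
Read 'a': q0→{q2}; now {q2}.
None of the earlier sets intersect F, but {q2} does.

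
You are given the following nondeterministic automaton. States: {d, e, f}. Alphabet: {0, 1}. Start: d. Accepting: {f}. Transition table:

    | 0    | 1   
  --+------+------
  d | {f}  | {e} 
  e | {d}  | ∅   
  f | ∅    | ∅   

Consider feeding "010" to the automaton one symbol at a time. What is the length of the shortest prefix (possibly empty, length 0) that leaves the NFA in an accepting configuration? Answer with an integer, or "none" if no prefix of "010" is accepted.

1

Start in {d}.
Read '0': d→{f}; now {f}.
None of the earlier sets intersect F, but {f} does.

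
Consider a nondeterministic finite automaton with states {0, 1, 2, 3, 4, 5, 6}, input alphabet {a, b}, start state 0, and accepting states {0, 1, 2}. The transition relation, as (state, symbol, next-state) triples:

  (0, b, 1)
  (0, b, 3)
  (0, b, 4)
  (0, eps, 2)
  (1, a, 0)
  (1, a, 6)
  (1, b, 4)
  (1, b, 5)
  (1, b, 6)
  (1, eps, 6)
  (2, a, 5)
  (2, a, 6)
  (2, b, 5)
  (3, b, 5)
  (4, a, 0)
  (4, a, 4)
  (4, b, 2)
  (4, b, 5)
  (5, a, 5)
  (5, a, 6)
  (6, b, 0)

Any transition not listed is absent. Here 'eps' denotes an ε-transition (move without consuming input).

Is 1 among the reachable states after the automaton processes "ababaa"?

No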